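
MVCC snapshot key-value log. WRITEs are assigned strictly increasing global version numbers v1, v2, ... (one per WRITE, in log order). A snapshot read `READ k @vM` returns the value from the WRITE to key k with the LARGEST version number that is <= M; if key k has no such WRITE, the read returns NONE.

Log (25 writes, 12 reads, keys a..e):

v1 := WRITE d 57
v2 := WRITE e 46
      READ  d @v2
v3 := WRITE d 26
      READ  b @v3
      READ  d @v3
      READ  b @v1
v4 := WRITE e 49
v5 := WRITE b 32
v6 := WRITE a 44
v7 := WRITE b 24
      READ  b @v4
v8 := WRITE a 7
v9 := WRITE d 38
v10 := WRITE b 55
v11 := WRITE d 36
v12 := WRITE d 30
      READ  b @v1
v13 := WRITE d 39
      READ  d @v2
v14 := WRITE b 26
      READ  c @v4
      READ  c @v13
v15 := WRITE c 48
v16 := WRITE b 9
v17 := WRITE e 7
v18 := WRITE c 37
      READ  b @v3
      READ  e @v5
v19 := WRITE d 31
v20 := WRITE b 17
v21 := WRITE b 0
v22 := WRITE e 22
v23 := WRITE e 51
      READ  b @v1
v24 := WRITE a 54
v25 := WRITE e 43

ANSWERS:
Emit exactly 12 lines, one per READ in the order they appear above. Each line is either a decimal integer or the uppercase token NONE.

Answer: 57
NONE
26
NONE
NONE
NONE
57
NONE
NONE
NONE
49
NONE

Derivation:
v1: WRITE d=57  (d history now [(1, 57)])
v2: WRITE e=46  (e history now [(2, 46)])
READ d @v2: history=[(1, 57)] -> pick v1 -> 57
v3: WRITE d=26  (d history now [(1, 57), (3, 26)])
READ b @v3: history=[] -> no version <= 3 -> NONE
READ d @v3: history=[(1, 57), (3, 26)] -> pick v3 -> 26
READ b @v1: history=[] -> no version <= 1 -> NONE
v4: WRITE e=49  (e history now [(2, 46), (4, 49)])
v5: WRITE b=32  (b history now [(5, 32)])
v6: WRITE a=44  (a history now [(6, 44)])
v7: WRITE b=24  (b history now [(5, 32), (7, 24)])
READ b @v4: history=[(5, 32), (7, 24)] -> no version <= 4 -> NONE
v8: WRITE a=7  (a history now [(6, 44), (8, 7)])
v9: WRITE d=38  (d history now [(1, 57), (3, 26), (9, 38)])
v10: WRITE b=55  (b history now [(5, 32), (7, 24), (10, 55)])
v11: WRITE d=36  (d history now [(1, 57), (3, 26), (9, 38), (11, 36)])
v12: WRITE d=30  (d history now [(1, 57), (3, 26), (9, 38), (11, 36), (12, 30)])
READ b @v1: history=[(5, 32), (7, 24), (10, 55)] -> no version <= 1 -> NONE
v13: WRITE d=39  (d history now [(1, 57), (3, 26), (9, 38), (11, 36), (12, 30), (13, 39)])
READ d @v2: history=[(1, 57), (3, 26), (9, 38), (11, 36), (12, 30), (13, 39)] -> pick v1 -> 57
v14: WRITE b=26  (b history now [(5, 32), (7, 24), (10, 55), (14, 26)])
READ c @v4: history=[] -> no version <= 4 -> NONE
READ c @v13: history=[] -> no version <= 13 -> NONE
v15: WRITE c=48  (c history now [(15, 48)])
v16: WRITE b=9  (b history now [(5, 32), (7, 24), (10, 55), (14, 26), (16, 9)])
v17: WRITE e=7  (e history now [(2, 46), (4, 49), (17, 7)])
v18: WRITE c=37  (c history now [(15, 48), (18, 37)])
READ b @v3: history=[(5, 32), (7, 24), (10, 55), (14, 26), (16, 9)] -> no version <= 3 -> NONE
READ e @v5: history=[(2, 46), (4, 49), (17, 7)] -> pick v4 -> 49
v19: WRITE d=31  (d history now [(1, 57), (3, 26), (9, 38), (11, 36), (12, 30), (13, 39), (19, 31)])
v20: WRITE b=17  (b history now [(5, 32), (7, 24), (10, 55), (14, 26), (16, 9), (20, 17)])
v21: WRITE b=0  (b history now [(5, 32), (7, 24), (10, 55), (14, 26), (16, 9), (20, 17), (21, 0)])
v22: WRITE e=22  (e history now [(2, 46), (4, 49), (17, 7), (22, 22)])
v23: WRITE e=51  (e history now [(2, 46), (4, 49), (17, 7), (22, 22), (23, 51)])
READ b @v1: history=[(5, 32), (7, 24), (10, 55), (14, 26), (16, 9), (20, 17), (21, 0)] -> no version <= 1 -> NONE
v24: WRITE a=54  (a history now [(6, 44), (8, 7), (24, 54)])
v25: WRITE e=43  (e history now [(2, 46), (4, 49), (17, 7), (22, 22), (23, 51), (25, 43)])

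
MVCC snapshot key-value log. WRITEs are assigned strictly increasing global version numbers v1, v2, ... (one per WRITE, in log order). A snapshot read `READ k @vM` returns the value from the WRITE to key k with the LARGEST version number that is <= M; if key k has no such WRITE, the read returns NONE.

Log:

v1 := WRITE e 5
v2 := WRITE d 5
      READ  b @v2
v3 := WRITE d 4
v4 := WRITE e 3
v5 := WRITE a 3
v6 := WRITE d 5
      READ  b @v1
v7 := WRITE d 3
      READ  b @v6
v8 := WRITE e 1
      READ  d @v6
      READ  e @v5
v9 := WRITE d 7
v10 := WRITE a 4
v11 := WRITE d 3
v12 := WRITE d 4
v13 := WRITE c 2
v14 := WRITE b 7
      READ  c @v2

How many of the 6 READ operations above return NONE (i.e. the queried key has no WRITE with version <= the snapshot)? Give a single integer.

Answer: 4

Derivation:
v1: WRITE e=5  (e history now [(1, 5)])
v2: WRITE d=5  (d history now [(2, 5)])
READ b @v2: history=[] -> no version <= 2 -> NONE
v3: WRITE d=4  (d history now [(2, 5), (3, 4)])
v4: WRITE e=3  (e history now [(1, 5), (4, 3)])
v5: WRITE a=3  (a history now [(5, 3)])
v6: WRITE d=5  (d history now [(2, 5), (3, 4), (6, 5)])
READ b @v1: history=[] -> no version <= 1 -> NONE
v7: WRITE d=3  (d history now [(2, 5), (3, 4), (6, 5), (7, 3)])
READ b @v6: history=[] -> no version <= 6 -> NONE
v8: WRITE e=1  (e history now [(1, 5), (4, 3), (8, 1)])
READ d @v6: history=[(2, 5), (3, 4), (6, 5), (7, 3)] -> pick v6 -> 5
READ e @v5: history=[(1, 5), (4, 3), (8, 1)] -> pick v4 -> 3
v9: WRITE d=7  (d history now [(2, 5), (3, 4), (6, 5), (7, 3), (9, 7)])
v10: WRITE a=4  (a history now [(5, 3), (10, 4)])
v11: WRITE d=3  (d history now [(2, 5), (3, 4), (6, 5), (7, 3), (9, 7), (11, 3)])
v12: WRITE d=4  (d history now [(2, 5), (3, 4), (6, 5), (7, 3), (9, 7), (11, 3), (12, 4)])
v13: WRITE c=2  (c history now [(13, 2)])
v14: WRITE b=7  (b history now [(14, 7)])
READ c @v2: history=[(13, 2)] -> no version <= 2 -> NONE
Read results in order: ['NONE', 'NONE', 'NONE', '5', '3', 'NONE']
NONE count = 4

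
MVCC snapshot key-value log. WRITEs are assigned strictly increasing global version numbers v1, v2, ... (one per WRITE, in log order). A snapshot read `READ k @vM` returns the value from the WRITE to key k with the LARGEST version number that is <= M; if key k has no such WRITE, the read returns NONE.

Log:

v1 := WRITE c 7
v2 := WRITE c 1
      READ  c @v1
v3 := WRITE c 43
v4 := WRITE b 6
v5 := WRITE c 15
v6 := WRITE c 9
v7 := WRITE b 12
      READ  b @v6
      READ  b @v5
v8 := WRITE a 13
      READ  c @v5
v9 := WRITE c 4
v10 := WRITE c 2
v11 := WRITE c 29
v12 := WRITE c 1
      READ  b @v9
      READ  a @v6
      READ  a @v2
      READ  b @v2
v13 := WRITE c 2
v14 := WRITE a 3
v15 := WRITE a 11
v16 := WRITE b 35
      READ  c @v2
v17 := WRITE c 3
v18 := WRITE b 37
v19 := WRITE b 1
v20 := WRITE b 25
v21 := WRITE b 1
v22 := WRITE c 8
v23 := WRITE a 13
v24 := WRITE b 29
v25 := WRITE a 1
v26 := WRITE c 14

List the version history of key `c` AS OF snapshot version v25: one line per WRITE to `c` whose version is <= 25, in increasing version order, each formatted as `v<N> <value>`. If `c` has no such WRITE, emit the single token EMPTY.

Answer: v1 7
v2 1
v3 43
v5 15
v6 9
v9 4
v10 2
v11 29
v12 1
v13 2
v17 3
v22 8

Derivation:
Scan writes for key=c with version <= 25:
  v1 WRITE c 7 -> keep
  v2 WRITE c 1 -> keep
  v3 WRITE c 43 -> keep
  v4 WRITE b 6 -> skip
  v5 WRITE c 15 -> keep
  v6 WRITE c 9 -> keep
  v7 WRITE b 12 -> skip
  v8 WRITE a 13 -> skip
  v9 WRITE c 4 -> keep
  v10 WRITE c 2 -> keep
  v11 WRITE c 29 -> keep
  v12 WRITE c 1 -> keep
  v13 WRITE c 2 -> keep
  v14 WRITE a 3 -> skip
  v15 WRITE a 11 -> skip
  v16 WRITE b 35 -> skip
  v17 WRITE c 3 -> keep
  v18 WRITE b 37 -> skip
  v19 WRITE b 1 -> skip
  v20 WRITE b 25 -> skip
  v21 WRITE b 1 -> skip
  v22 WRITE c 8 -> keep
  v23 WRITE a 13 -> skip
  v24 WRITE b 29 -> skip
  v25 WRITE a 1 -> skip
  v26 WRITE c 14 -> drop (> snap)
Collected: [(1, 7), (2, 1), (3, 43), (5, 15), (6, 9), (9, 4), (10, 2), (11, 29), (12, 1), (13, 2), (17, 3), (22, 8)]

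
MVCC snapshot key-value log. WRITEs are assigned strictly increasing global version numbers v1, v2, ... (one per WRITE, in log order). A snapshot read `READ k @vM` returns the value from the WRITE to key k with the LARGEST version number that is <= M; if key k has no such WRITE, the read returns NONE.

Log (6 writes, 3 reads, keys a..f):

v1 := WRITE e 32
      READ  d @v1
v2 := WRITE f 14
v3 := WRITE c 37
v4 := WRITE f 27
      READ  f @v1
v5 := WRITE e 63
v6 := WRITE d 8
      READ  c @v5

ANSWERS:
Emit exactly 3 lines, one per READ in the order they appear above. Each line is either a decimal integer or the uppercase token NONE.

Answer: NONE
NONE
37

Derivation:
v1: WRITE e=32  (e history now [(1, 32)])
READ d @v1: history=[] -> no version <= 1 -> NONE
v2: WRITE f=14  (f history now [(2, 14)])
v3: WRITE c=37  (c history now [(3, 37)])
v4: WRITE f=27  (f history now [(2, 14), (4, 27)])
READ f @v1: history=[(2, 14), (4, 27)] -> no version <= 1 -> NONE
v5: WRITE e=63  (e history now [(1, 32), (5, 63)])
v6: WRITE d=8  (d history now [(6, 8)])
READ c @v5: history=[(3, 37)] -> pick v3 -> 37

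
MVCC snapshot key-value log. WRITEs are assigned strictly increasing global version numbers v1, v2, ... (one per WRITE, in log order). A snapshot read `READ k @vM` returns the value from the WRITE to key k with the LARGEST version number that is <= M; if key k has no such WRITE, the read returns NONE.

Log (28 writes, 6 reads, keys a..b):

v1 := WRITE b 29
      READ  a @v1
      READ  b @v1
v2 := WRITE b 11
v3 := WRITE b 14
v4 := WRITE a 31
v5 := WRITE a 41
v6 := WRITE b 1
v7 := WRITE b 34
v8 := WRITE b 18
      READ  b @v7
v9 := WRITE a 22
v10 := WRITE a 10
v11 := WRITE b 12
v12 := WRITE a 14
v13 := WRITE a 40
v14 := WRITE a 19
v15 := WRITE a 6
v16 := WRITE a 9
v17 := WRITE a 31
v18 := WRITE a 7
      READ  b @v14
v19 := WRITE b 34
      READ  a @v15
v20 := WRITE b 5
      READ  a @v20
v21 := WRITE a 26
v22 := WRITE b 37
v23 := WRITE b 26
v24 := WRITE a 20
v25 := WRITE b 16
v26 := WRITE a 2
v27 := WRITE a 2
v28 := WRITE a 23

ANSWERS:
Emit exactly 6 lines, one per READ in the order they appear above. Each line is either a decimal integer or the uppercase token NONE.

v1: WRITE b=29  (b history now [(1, 29)])
READ a @v1: history=[] -> no version <= 1 -> NONE
READ b @v1: history=[(1, 29)] -> pick v1 -> 29
v2: WRITE b=11  (b history now [(1, 29), (2, 11)])
v3: WRITE b=14  (b history now [(1, 29), (2, 11), (3, 14)])
v4: WRITE a=31  (a history now [(4, 31)])
v5: WRITE a=41  (a history now [(4, 31), (5, 41)])
v6: WRITE b=1  (b history now [(1, 29), (2, 11), (3, 14), (6, 1)])
v7: WRITE b=34  (b history now [(1, 29), (2, 11), (3, 14), (6, 1), (7, 34)])
v8: WRITE b=18  (b history now [(1, 29), (2, 11), (3, 14), (6, 1), (7, 34), (8, 18)])
READ b @v7: history=[(1, 29), (2, 11), (3, 14), (6, 1), (7, 34), (8, 18)] -> pick v7 -> 34
v9: WRITE a=22  (a history now [(4, 31), (5, 41), (9, 22)])
v10: WRITE a=10  (a history now [(4, 31), (5, 41), (9, 22), (10, 10)])
v11: WRITE b=12  (b history now [(1, 29), (2, 11), (3, 14), (6, 1), (7, 34), (8, 18), (11, 12)])
v12: WRITE a=14  (a history now [(4, 31), (5, 41), (9, 22), (10, 10), (12, 14)])
v13: WRITE a=40  (a history now [(4, 31), (5, 41), (9, 22), (10, 10), (12, 14), (13, 40)])
v14: WRITE a=19  (a history now [(4, 31), (5, 41), (9, 22), (10, 10), (12, 14), (13, 40), (14, 19)])
v15: WRITE a=6  (a history now [(4, 31), (5, 41), (9, 22), (10, 10), (12, 14), (13, 40), (14, 19), (15, 6)])
v16: WRITE a=9  (a history now [(4, 31), (5, 41), (9, 22), (10, 10), (12, 14), (13, 40), (14, 19), (15, 6), (16, 9)])
v17: WRITE a=31  (a history now [(4, 31), (5, 41), (9, 22), (10, 10), (12, 14), (13, 40), (14, 19), (15, 6), (16, 9), (17, 31)])
v18: WRITE a=7  (a history now [(4, 31), (5, 41), (9, 22), (10, 10), (12, 14), (13, 40), (14, 19), (15, 6), (16, 9), (17, 31), (18, 7)])
READ b @v14: history=[(1, 29), (2, 11), (3, 14), (6, 1), (7, 34), (8, 18), (11, 12)] -> pick v11 -> 12
v19: WRITE b=34  (b history now [(1, 29), (2, 11), (3, 14), (6, 1), (7, 34), (8, 18), (11, 12), (19, 34)])
READ a @v15: history=[(4, 31), (5, 41), (9, 22), (10, 10), (12, 14), (13, 40), (14, 19), (15, 6), (16, 9), (17, 31), (18, 7)] -> pick v15 -> 6
v20: WRITE b=5  (b history now [(1, 29), (2, 11), (3, 14), (6, 1), (7, 34), (8, 18), (11, 12), (19, 34), (20, 5)])
READ a @v20: history=[(4, 31), (5, 41), (9, 22), (10, 10), (12, 14), (13, 40), (14, 19), (15, 6), (16, 9), (17, 31), (18, 7)] -> pick v18 -> 7
v21: WRITE a=26  (a history now [(4, 31), (5, 41), (9, 22), (10, 10), (12, 14), (13, 40), (14, 19), (15, 6), (16, 9), (17, 31), (18, 7), (21, 26)])
v22: WRITE b=37  (b history now [(1, 29), (2, 11), (3, 14), (6, 1), (7, 34), (8, 18), (11, 12), (19, 34), (20, 5), (22, 37)])
v23: WRITE b=26  (b history now [(1, 29), (2, 11), (3, 14), (6, 1), (7, 34), (8, 18), (11, 12), (19, 34), (20, 5), (22, 37), (23, 26)])
v24: WRITE a=20  (a history now [(4, 31), (5, 41), (9, 22), (10, 10), (12, 14), (13, 40), (14, 19), (15, 6), (16, 9), (17, 31), (18, 7), (21, 26), (24, 20)])
v25: WRITE b=16  (b history now [(1, 29), (2, 11), (3, 14), (6, 1), (7, 34), (8, 18), (11, 12), (19, 34), (20, 5), (22, 37), (23, 26), (25, 16)])
v26: WRITE a=2  (a history now [(4, 31), (5, 41), (9, 22), (10, 10), (12, 14), (13, 40), (14, 19), (15, 6), (16, 9), (17, 31), (18, 7), (21, 26), (24, 20), (26, 2)])
v27: WRITE a=2  (a history now [(4, 31), (5, 41), (9, 22), (10, 10), (12, 14), (13, 40), (14, 19), (15, 6), (16, 9), (17, 31), (18, 7), (21, 26), (24, 20), (26, 2), (27, 2)])
v28: WRITE a=23  (a history now [(4, 31), (5, 41), (9, 22), (10, 10), (12, 14), (13, 40), (14, 19), (15, 6), (16, 9), (17, 31), (18, 7), (21, 26), (24, 20), (26, 2), (27, 2), (28, 23)])

Answer: NONE
29
34
12
6
7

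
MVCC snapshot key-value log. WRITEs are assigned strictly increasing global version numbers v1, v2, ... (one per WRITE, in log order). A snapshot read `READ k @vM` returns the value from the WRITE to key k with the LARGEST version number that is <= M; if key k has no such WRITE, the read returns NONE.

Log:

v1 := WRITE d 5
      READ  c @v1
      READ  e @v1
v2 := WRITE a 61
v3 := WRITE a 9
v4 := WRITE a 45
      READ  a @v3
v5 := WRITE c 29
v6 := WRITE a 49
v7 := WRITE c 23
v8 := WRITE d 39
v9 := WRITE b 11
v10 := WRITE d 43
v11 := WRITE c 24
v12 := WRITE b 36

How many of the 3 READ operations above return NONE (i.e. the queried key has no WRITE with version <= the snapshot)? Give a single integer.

Answer: 2

Derivation:
v1: WRITE d=5  (d history now [(1, 5)])
READ c @v1: history=[] -> no version <= 1 -> NONE
READ e @v1: history=[] -> no version <= 1 -> NONE
v2: WRITE a=61  (a history now [(2, 61)])
v3: WRITE a=9  (a history now [(2, 61), (3, 9)])
v4: WRITE a=45  (a history now [(2, 61), (3, 9), (4, 45)])
READ a @v3: history=[(2, 61), (3, 9), (4, 45)] -> pick v3 -> 9
v5: WRITE c=29  (c history now [(5, 29)])
v6: WRITE a=49  (a history now [(2, 61), (3, 9), (4, 45), (6, 49)])
v7: WRITE c=23  (c history now [(5, 29), (7, 23)])
v8: WRITE d=39  (d history now [(1, 5), (8, 39)])
v9: WRITE b=11  (b history now [(9, 11)])
v10: WRITE d=43  (d history now [(1, 5), (8, 39), (10, 43)])
v11: WRITE c=24  (c history now [(5, 29), (7, 23), (11, 24)])
v12: WRITE b=36  (b history now [(9, 11), (12, 36)])
Read results in order: ['NONE', 'NONE', '9']
NONE count = 2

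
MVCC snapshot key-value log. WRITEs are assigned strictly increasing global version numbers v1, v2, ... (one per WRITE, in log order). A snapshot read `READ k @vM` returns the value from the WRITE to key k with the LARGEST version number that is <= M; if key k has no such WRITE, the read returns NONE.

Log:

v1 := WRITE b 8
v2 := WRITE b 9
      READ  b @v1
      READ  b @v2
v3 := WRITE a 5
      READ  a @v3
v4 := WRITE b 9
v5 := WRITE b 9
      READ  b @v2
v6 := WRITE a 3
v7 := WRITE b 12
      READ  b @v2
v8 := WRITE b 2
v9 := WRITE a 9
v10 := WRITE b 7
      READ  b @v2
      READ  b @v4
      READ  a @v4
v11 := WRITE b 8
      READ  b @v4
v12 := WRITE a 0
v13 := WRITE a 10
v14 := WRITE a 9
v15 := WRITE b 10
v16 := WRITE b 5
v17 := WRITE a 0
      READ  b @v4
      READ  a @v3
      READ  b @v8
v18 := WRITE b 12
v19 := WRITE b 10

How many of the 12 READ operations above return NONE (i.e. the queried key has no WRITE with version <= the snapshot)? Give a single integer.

Answer: 0

Derivation:
v1: WRITE b=8  (b history now [(1, 8)])
v2: WRITE b=9  (b history now [(1, 8), (2, 9)])
READ b @v1: history=[(1, 8), (2, 9)] -> pick v1 -> 8
READ b @v2: history=[(1, 8), (2, 9)] -> pick v2 -> 9
v3: WRITE a=5  (a history now [(3, 5)])
READ a @v3: history=[(3, 5)] -> pick v3 -> 5
v4: WRITE b=9  (b history now [(1, 8), (2, 9), (4, 9)])
v5: WRITE b=9  (b history now [(1, 8), (2, 9), (4, 9), (5, 9)])
READ b @v2: history=[(1, 8), (2, 9), (4, 9), (5, 9)] -> pick v2 -> 9
v6: WRITE a=3  (a history now [(3, 5), (6, 3)])
v7: WRITE b=12  (b history now [(1, 8), (2, 9), (4, 9), (5, 9), (7, 12)])
READ b @v2: history=[(1, 8), (2, 9), (4, 9), (5, 9), (7, 12)] -> pick v2 -> 9
v8: WRITE b=2  (b history now [(1, 8), (2, 9), (4, 9), (5, 9), (7, 12), (8, 2)])
v9: WRITE a=9  (a history now [(3, 5), (6, 3), (9, 9)])
v10: WRITE b=7  (b history now [(1, 8), (2, 9), (4, 9), (5, 9), (7, 12), (8, 2), (10, 7)])
READ b @v2: history=[(1, 8), (2, 9), (4, 9), (5, 9), (7, 12), (8, 2), (10, 7)] -> pick v2 -> 9
READ b @v4: history=[(1, 8), (2, 9), (4, 9), (5, 9), (7, 12), (8, 2), (10, 7)] -> pick v4 -> 9
READ a @v4: history=[(3, 5), (6, 3), (9, 9)] -> pick v3 -> 5
v11: WRITE b=8  (b history now [(1, 8), (2, 9), (4, 9), (5, 9), (7, 12), (8, 2), (10, 7), (11, 8)])
READ b @v4: history=[(1, 8), (2, 9), (4, 9), (5, 9), (7, 12), (8, 2), (10, 7), (11, 8)] -> pick v4 -> 9
v12: WRITE a=0  (a history now [(3, 5), (6, 3), (9, 9), (12, 0)])
v13: WRITE a=10  (a history now [(3, 5), (6, 3), (9, 9), (12, 0), (13, 10)])
v14: WRITE a=9  (a history now [(3, 5), (6, 3), (9, 9), (12, 0), (13, 10), (14, 9)])
v15: WRITE b=10  (b history now [(1, 8), (2, 9), (4, 9), (5, 9), (7, 12), (8, 2), (10, 7), (11, 8), (15, 10)])
v16: WRITE b=5  (b history now [(1, 8), (2, 9), (4, 9), (5, 9), (7, 12), (8, 2), (10, 7), (11, 8), (15, 10), (16, 5)])
v17: WRITE a=0  (a history now [(3, 5), (6, 3), (9, 9), (12, 0), (13, 10), (14, 9), (17, 0)])
READ b @v4: history=[(1, 8), (2, 9), (4, 9), (5, 9), (7, 12), (8, 2), (10, 7), (11, 8), (15, 10), (16, 5)] -> pick v4 -> 9
READ a @v3: history=[(3, 5), (6, 3), (9, 9), (12, 0), (13, 10), (14, 9), (17, 0)] -> pick v3 -> 5
READ b @v8: history=[(1, 8), (2, 9), (4, 9), (5, 9), (7, 12), (8, 2), (10, 7), (11, 8), (15, 10), (16, 5)] -> pick v8 -> 2
v18: WRITE b=12  (b history now [(1, 8), (2, 9), (4, 9), (5, 9), (7, 12), (8, 2), (10, 7), (11, 8), (15, 10), (16, 5), (18, 12)])
v19: WRITE b=10  (b history now [(1, 8), (2, 9), (4, 9), (5, 9), (7, 12), (8, 2), (10, 7), (11, 8), (15, 10), (16, 5), (18, 12), (19, 10)])
Read results in order: ['8', '9', '5', '9', '9', '9', '9', '5', '9', '9', '5', '2']
NONE count = 0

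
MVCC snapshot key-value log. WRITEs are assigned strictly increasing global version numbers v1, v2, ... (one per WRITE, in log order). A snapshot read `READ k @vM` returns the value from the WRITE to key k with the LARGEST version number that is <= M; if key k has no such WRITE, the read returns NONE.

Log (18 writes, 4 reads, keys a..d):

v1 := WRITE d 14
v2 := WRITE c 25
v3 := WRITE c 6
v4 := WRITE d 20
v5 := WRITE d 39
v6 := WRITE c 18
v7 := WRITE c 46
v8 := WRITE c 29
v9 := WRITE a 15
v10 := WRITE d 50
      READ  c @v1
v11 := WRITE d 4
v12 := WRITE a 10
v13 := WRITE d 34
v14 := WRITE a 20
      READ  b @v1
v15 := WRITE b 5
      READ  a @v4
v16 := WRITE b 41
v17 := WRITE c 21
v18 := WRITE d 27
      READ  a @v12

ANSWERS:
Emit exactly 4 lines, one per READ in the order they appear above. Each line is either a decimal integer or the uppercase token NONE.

Answer: NONE
NONE
NONE
10

Derivation:
v1: WRITE d=14  (d history now [(1, 14)])
v2: WRITE c=25  (c history now [(2, 25)])
v3: WRITE c=6  (c history now [(2, 25), (3, 6)])
v4: WRITE d=20  (d history now [(1, 14), (4, 20)])
v5: WRITE d=39  (d history now [(1, 14), (4, 20), (5, 39)])
v6: WRITE c=18  (c history now [(2, 25), (3, 6), (6, 18)])
v7: WRITE c=46  (c history now [(2, 25), (3, 6), (6, 18), (7, 46)])
v8: WRITE c=29  (c history now [(2, 25), (3, 6), (6, 18), (7, 46), (8, 29)])
v9: WRITE a=15  (a history now [(9, 15)])
v10: WRITE d=50  (d history now [(1, 14), (4, 20), (5, 39), (10, 50)])
READ c @v1: history=[(2, 25), (3, 6), (6, 18), (7, 46), (8, 29)] -> no version <= 1 -> NONE
v11: WRITE d=4  (d history now [(1, 14), (4, 20), (5, 39), (10, 50), (11, 4)])
v12: WRITE a=10  (a history now [(9, 15), (12, 10)])
v13: WRITE d=34  (d history now [(1, 14), (4, 20), (5, 39), (10, 50), (11, 4), (13, 34)])
v14: WRITE a=20  (a history now [(9, 15), (12, 10), (14, 20)])
READ b @v1: history=[] -> no version <= 1 -> NONE
v15: WRITE b=5  (b history now [(15, 5)])
READ a @v4: history=[(9, 15), (12, 10), (14, 20)] -> no version <= 4 -> NONE
v16: WRITE b=41  (b history now [(15, 5), (16, 41)])
v17: WRITE c=21  (c history now [(2, 25), (3, 6), (6, 18), (7, 46), (8, 29), (17, 21)])
v18: WRITE d=27  (d history now [(1, 14), (4, 20), (5, 39), (10, 50), (11, 4), (13, 34), (18, 27)])
READ a @v12: history=[(9, 15), (12, 10), (14, 20)] -> pick v12 -> 10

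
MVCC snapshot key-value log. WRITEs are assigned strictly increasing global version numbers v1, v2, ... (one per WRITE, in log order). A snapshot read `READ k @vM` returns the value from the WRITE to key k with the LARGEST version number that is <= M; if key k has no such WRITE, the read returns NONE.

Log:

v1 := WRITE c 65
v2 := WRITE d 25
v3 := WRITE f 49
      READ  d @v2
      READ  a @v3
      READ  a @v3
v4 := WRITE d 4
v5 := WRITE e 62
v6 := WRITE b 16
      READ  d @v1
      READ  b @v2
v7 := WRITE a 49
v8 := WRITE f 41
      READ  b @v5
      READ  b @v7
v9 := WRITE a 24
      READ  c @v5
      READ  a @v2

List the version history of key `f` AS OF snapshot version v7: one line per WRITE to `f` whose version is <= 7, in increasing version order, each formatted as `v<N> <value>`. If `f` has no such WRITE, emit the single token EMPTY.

Answer: v3 49

Derivation:
Scan writes for key=f with version <= 7:
  v1 WRITE c 65 -> skip
  v2 WRITE d 25 -> skip
  v3 WRITE f 49 -> keep
  v4 WRITE d 4 -> skip
  v5 WRITE e 62 -> skip
  v6 WRITE b 16 -> skip
  v7 WRITE a 49 -> skip
  v8 WRITE f 41 -> drop (> snap)
  v9 WRITE a 24 -> skip
Collected: [(3, 49)]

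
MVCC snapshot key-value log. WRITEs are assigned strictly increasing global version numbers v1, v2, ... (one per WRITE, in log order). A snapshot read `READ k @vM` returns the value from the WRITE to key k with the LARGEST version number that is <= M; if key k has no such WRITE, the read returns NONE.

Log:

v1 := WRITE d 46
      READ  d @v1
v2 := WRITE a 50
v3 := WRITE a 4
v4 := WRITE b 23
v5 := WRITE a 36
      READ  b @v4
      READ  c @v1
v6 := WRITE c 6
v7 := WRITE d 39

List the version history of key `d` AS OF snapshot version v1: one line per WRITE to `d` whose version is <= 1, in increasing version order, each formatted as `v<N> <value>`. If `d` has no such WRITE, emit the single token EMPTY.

Scan writes for key=d with version <= 1:
  v1 WRITE d 46 -> keep
  v2 WRITE a 50 -> skip
  v3 WRITE a 4 -> skip
  v4 WRITE b 23 -> skip
  v5 WRITE a 36 -> skip
  v6 WRITE c 6 -> skip
  v7 WRITE d 39 -> drop (> snap)
Collected: [(1, 46)]

Answer: v1 46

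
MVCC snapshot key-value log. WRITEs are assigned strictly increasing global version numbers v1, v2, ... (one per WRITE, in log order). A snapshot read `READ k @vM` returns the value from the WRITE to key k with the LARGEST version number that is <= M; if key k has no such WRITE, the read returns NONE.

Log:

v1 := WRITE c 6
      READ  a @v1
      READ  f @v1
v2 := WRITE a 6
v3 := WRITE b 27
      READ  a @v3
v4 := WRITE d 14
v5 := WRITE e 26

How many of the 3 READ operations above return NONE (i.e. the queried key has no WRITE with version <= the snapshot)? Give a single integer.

v1: WRITE c=6  (c history now [(1, 6)])
READ a @v1: history=[] -> no version <= 1 -> NONE
READ f @v1: history=[] -> no version <= 1 -> NONE
v2: WRITE a=6  (a history now [(2, 6)])
v3: WRITE b=27  (b history now [(3, 27)])
READ a @v3: history=[(2, 6)] -> pick v2 -> 6
v4: WRITE d=14  (d history now [(4, 14)])
v5: WRITE e=26  (e history now [(5, 26)])
Read results in order: ['NONE', 'NONE', '6']
NONE count = 2

Answer: 2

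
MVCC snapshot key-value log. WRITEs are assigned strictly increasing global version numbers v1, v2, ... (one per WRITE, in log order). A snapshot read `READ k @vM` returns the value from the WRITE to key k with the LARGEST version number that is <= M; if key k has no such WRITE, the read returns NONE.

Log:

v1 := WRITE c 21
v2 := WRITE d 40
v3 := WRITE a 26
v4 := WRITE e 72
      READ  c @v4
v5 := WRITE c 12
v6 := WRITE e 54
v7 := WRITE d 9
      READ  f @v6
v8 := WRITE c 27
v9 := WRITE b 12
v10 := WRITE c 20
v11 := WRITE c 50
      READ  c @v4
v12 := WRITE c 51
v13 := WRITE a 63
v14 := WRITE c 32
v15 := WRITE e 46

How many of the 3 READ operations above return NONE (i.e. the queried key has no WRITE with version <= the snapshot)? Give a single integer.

v1: WRITE c=21  (c history now [(1, 21)])
v2: WRITE d=40  (d history now [(2, 40)])
v3: WRITE a=26  (a history now [(3, 26)])
v4: WRITE e=72  (e history now [(4, 72)])
READ c @v4: history=[(1, 21)] -> pick v1 -> 21
v5: WRITE c=12  (c history now [(1, 21), (5, 12)])
v6: WRITE e=54  (e history now [(4, 72), (6, 54)])
v7: WRITE d=9  (d history now [(2, 40), (7, 9)])
READ f @v6: history=[] -> no version <= 6 -> NONE
v8: WRITE c=27  (c history now [(1, 21), (5, 12), (8, 27)])
v9: WRITE b=12  (b history now [(9, 12)])
v10: WRITE c=20  (c history now [(1, 21), (5, 12), (8, 27), (10, 20)])
v11: WRITE c=50  (c history now [(1, 21), (5, 12), (8, 27), (10, 20), (11, 50)])
READ c @v4: history=[(1, 21), (5, 12), (8, 27), (10, 20), (11, 50)] -> pick v1 -> 21
v12: WRITE c=51  (c history now [(1, 21), (5, 12), (8, 27), (10, 20), (11, 50), (12, 51)])
v13: WRITE a=63  (a history now [(3, 26), (13, 63)])
v14: WRITE c=32  (c history now [(1, 21), (5, 12), (8, 27), (10, 20), (11, 50), (12, 51), (14, 32)])
v15: WRITE e=46  (e history now [(4, 72), (6, 54), (15, 46)])
Read results in order: ['21', 'NONE', '21']
NONE count = 1

Answer: 1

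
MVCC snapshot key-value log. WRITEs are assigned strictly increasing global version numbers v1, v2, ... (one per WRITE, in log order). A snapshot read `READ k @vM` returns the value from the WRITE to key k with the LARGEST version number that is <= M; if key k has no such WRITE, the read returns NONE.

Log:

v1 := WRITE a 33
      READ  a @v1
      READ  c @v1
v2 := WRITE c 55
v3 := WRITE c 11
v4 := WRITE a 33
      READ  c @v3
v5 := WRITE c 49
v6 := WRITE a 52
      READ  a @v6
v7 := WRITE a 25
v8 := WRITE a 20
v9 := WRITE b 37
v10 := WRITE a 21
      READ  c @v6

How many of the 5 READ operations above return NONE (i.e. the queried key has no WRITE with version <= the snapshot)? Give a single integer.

Answer: 1

Derivation:
v1: WRITE a=33  (a history now [(1, 33)])
READ a @v1: history=[(1, 33)] -> pick v1 -> 33
READ c @v1: history=[] -> no version <= 1 -> NONE
v2: WRITE c=55  (c history now [(2, 55)])
v3: WRITE c=11  (c history now [(2, 55), (3, 11)])
v4: WRITE a=33  (a history now [(1, 33), (4, 33)])
READ c @v3: history=[(2, 55), (3, 11)] -> pick v3 -> 11
v5: WRITE c=49  (c history now [(2, 55), (3, 11), (5, 49)])
v6: WRITE a=52  (a history now [(1, 33), (4, 33), (6, 52)])
READ a @v6: history=[(1, 33), (4, 33), (6, 52)] -> pick v6 -> 52
v7: WRITE a=25  (a history now [(1, 33), (4, 33), (6, 52), (7, 25)])
v8: WRITE a=20  (a history now [(1, 33), (4, 33), (6, 52), (7, 25), (8, 20)])
v9: WRITE b=37  (b history now [(9, 37)])
v10: WRITE a=21  (a history now [(1, 33), (4, 33), (6, 52), (7, 25), (8, 20), (10, 21)])
READ c @v6: history=[(2, 55), (3, 11), (5, 49)] -> pick v5 -> 49
Read results in order: ['33', 'NONE', '11', '52', '49']
NONE count = 1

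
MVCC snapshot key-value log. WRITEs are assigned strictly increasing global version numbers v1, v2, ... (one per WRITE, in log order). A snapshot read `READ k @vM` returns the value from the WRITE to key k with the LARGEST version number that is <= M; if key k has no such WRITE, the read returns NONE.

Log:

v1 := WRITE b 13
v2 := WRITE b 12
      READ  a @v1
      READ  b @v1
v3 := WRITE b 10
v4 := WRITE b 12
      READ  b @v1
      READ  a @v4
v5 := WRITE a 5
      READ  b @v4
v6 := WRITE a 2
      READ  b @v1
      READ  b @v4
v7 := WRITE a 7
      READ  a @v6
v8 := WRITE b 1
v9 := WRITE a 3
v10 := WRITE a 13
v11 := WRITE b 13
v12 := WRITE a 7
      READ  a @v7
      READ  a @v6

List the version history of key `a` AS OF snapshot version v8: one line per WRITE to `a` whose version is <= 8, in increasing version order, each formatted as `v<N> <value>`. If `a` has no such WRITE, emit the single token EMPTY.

Scan writes for key=a with version <= 8:
  v1 WRITE b 13 -> skip
  v2 WRITE b 12 -> skip
  v3 WRITE b 10 -> skip
  v4 WRITE b 12 -> skip
  v5 WRITE a 5 -> keep
  v6 WRITE a 2 -> keep
  v7 WRITE a 7 -> keep
  v8 WRITE b 1 -> skip
  v9 WRITE a 3 -> drop (> snap)
  v10 WRITE a 13 -> drop (> snap)
  v11 WRITE b 13 -> skip
  v12 WRITE a 7 -> drop (> snap)
Collected: [(5, 5), (6, 2), (7, 7)]

Answer: v5 5
v6 2
v7 7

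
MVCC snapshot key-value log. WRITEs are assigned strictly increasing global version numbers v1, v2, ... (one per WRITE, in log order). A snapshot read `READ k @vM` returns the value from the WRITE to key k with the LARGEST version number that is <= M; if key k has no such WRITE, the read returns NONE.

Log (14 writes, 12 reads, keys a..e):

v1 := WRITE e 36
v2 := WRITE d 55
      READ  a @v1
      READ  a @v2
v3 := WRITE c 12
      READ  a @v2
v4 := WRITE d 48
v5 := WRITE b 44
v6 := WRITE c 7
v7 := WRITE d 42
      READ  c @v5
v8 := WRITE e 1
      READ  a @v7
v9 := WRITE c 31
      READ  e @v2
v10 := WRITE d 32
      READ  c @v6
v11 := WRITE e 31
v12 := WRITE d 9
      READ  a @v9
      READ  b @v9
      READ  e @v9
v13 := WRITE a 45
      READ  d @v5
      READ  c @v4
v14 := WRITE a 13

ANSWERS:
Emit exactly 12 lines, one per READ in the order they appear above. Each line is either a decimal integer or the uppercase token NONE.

v1: WRITE e=36  (e history now [(1, 36)])
v2: WRITE d=55  (d history now [(2, 55)])
READ a @v1: history=[] -> no version <= 1 -> NONE
READ a @v2: history=[] -> no version <= 2 -> NONE
v3: WRITE c=12  (c history now [(3, 12)])
READ a @v2: history=[] -> no version <= 2 -> NONE
v4: WRITE d=48  (d history now [(2, 55), (4, 48)])
v5: WRITE b=44  (b history now [(5, 44)])
v6: WRITE c=7  (c history now [(3, 12), (6, 7)])
v7: WRITE d=42  (d history now [(2, 55), (4, 48), (7, 42)])
READ c @v5: history=[(3, 12), (6, 7)] -> pick v3 -> 12
v8: WRITE e=1  (e history now [(1, 36), (8, 1)])
READ a @v7: history=[] -> no version <= 7 -> NONE
v9: WRITE c=31  (c history now [(3, 12), (6, 7), (9, 31)])
READ e @v2: history=[(1, 36), (8, 1)] -> pick v1 -> 36
v10: WRITE d=32  (d history now [(2, 55), (4, 48), (7, 42), (10, 32)])
READ c @v6: history=[(3, 12), (6, 7), (9, 31)] -> pick v6 -> 7
v11: WRITE e=31  (e history now [(1, 36), (8, 1), (11, 31)])
v12: WRITE d=9  (d history now [(2, 55), (4, 48), (7, 42), (10, 32), (12, 9)])
READ a @v9: history=[] -> no version <= 9 -> NONE
READ b @v9: history=[(5, 44)] -> pick v5 -> 44
READ e @v9: history=[(1, 36), (8, 1), (11, 31)] -> pick v8 -> 1
v13: WRITE a=45  (a history now [(13, 45)])
READ d @v5: history=[(2, 55), (4, 48), (7, 42), (10, 32), (12, 9)] -> pick v4 -> 48
READ c @v4: history=[(3, 12), (6, 7), (9, 31)] -> pick v3 -> 12
v14: WRITE a=13  (a history now [(13, 45), (14, 13)])

Answer: NONE
NONE
NONE
12
NONE
36
7
NONE
44
1
48
12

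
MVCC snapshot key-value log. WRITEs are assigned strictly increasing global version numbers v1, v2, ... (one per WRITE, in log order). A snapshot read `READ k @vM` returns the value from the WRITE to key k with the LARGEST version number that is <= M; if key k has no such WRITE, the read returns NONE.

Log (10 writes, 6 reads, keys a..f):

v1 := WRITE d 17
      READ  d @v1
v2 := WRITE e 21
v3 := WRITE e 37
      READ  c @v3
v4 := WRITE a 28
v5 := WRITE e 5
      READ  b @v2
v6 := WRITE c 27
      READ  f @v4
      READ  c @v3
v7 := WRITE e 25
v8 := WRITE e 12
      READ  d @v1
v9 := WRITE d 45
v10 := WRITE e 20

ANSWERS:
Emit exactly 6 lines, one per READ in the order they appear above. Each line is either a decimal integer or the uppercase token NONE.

v1: WRITE d=17  (d history now [(1, 17)])
READ d @v1: history=[(1, 17)] -> pick v1 -> 17
v2: WRITE e=21  (e history now [(2, 21)])
v3: WRITE e=37  (e history now [(2, 21), (3, 37)])
READ c @v3: history=[] -> no version <= 3 -> NONE
v4: WRITE a=28  (a history now [(4, 28)])
v5: WRITE e=5  (e history now [(2, 21), (3, 37), (5, 5)])
READ b @v2: history=[] -> no version <= 2 -> NONE
v6: WRITE c=27  (c history now [(6, 27)])
READ f @v4: history=[] -> no version <= 4 -> NONE
READ c @v3: history=[(6, 27)] -> no version <= 3 -> NONE
v7: WRITE e=25  (e history now [(2, 21), (3, 37), (5, 5), (7, 25)])
v8: WRITE e=12  (e history now [(2, 21), (3, 37), (5, 5), (7, 25), (8, 12)])
READ d @v1: history=[(1, 17)] -> pick v1 -> 17
v9: WRITE d=45  (d history now [(1, 17), (9, 45)])
v10: WRITE e=20  (e history now [(2, 21), (3, 37), (5, 5), (7, 25), (8, 12), (10, 20)])

Answer: 17
NONE
NONE
NONE
NONE
17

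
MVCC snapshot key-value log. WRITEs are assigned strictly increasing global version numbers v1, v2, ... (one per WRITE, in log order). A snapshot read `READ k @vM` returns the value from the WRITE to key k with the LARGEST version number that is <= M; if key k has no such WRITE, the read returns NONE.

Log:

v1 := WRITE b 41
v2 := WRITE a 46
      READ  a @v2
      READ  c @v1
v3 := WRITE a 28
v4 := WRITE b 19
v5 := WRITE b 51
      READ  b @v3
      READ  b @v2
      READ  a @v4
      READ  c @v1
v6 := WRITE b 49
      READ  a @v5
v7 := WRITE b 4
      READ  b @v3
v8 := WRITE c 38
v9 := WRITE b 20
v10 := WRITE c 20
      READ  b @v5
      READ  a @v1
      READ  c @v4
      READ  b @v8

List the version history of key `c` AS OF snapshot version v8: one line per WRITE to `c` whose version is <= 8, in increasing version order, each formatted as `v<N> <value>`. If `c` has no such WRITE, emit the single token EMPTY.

Answer: v8 38

Derivation:
Scan writes for key=c with version <= 8:
  v1 WRITE b 41 -> skip
  v2 WRITE a 46 -> skip
  v3 WRITE a 28 -> skip
  v4 WRITE b 19 -> skip
  v5 WRITE b 51 -> skip
  v6 WRITE b 49 -> skip
  v7 WRITE b 4 -> skip
  v8 WRITE c 38 -> keep
  v9 WRITE b 20 -> skip
  v10 WRITE c 20 -> drop (> snap)
Collected: [(8, 38)]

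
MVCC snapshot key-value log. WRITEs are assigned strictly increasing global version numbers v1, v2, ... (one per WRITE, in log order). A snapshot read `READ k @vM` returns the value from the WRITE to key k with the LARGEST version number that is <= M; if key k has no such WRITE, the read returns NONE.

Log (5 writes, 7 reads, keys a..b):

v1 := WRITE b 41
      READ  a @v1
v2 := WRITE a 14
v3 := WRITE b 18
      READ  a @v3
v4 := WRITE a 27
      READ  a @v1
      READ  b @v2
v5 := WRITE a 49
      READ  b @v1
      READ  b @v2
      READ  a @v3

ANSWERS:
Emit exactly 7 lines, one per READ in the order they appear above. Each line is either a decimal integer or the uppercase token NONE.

Answer: NONE
14
NONE
41
41
41
14

Derivation:
v1: WRITE b=41  (b history now [(1, 41)])
READ a @v1: history=[] -> no version <= 1 -> NONE
v2: WRITE a=14  (a history now [(2, 14)])
v3: WRITE b=18  (b history now [(1, 41), (3, 18)])
READ a @v3: history=[(2, 14)] -> pick v2 -> 14
v4: WRITE a=27  (a history now [(2, 14), (4, 27)])
READ a @v1: history=[(2, 14), (4, 27)] -> no version <= 1 -> NONE
READ b @v2: history=[(1, 41), (3, 18)] -> pick v1 -> 41
v5: WRITE a=49  (a history now [(2, 14), (4, 27), (5, 49)])
READ b @v1: history=[(1, 41), (3, 18)] -> pick v1 -> 41
READ b @v2: history=[(1, 41), (3, 18)] -> pick v1 -> 41
READ a @v3: history=[(2, 14), (4, 27), (5, 49)] -> pick v2 -> 14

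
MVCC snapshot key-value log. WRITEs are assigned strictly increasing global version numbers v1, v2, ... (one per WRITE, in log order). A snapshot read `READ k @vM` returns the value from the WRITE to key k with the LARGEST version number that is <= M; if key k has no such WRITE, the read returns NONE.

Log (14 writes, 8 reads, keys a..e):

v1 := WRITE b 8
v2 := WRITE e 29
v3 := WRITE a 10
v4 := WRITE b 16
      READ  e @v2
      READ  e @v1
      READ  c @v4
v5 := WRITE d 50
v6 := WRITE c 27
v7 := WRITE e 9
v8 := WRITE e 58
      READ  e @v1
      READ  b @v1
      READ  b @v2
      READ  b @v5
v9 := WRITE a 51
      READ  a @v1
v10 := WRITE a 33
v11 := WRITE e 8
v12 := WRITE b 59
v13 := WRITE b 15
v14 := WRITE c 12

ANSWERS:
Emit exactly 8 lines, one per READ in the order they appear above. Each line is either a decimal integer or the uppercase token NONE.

v1: WRITE b=8  (b history now [(1, 8)])
v2: WRITE e=29  (e history now [(2, 29)])
v3: WRITE a=10  (a history now [(3, 10)])
v4: WRITE b=16  (b history now [(1, 8), (4, 16)])
READ e @v2: history=[(2, 29)] -> pick v2 -> 29
READ e @v1: history=[(2, 29)] -> no version <= 1 -> NONE
READ c @v4: history=[] -> no version <= 4 -> NONE
v5: WRITE d=50  (d history now [(5, 50)])
v6: WRITE c=27  (c history now [(6, 27)])
v7: WRITE e=9  (e history now [(2, 29), (7, 9)])
v8: WRITE e=58  (e history now [(2, 29), (7, 9), (8, 58)])
READ e @v1: history=[(2, 29), (7, 9), (8, 58)] -> no version <= 1 -> NONE
READ b @v1: history=[(1, 8), (4, 16)] -> pick v1 -> 8
READ b @v2: history=[(1, 8), (4, 16)] -> pick v1 -> 8
READ b @v5: history=[(1, 8), (4, 16)] -> pick v4 -> 16
v9: WRITE a=51  (a history now [(3, 10), (9, 51)])
READ a @v1: history=[(3, 10), (9, 51)] -> no version <= 1 -> NONE
v10: WRITE a=33  (a history now [(3, 10), (9, 51), (10, 33)])
v11: WRITE e=8  (e history now [(2, 29), (7, 9), (8, 58), (11, 8)])
v12: WRITE b=59  (b history now [(1, 8), (4, 16), (12, 59)])
v13: WRITE b=15  (b history now [(1, 8), (4, 16), (12, 59), (13, 15)])
v14: WRITE c=12  (c history now [(6, 27), (14, 12)])

Answer: 29
NONE
NONE
NONE
8
8
16
NONE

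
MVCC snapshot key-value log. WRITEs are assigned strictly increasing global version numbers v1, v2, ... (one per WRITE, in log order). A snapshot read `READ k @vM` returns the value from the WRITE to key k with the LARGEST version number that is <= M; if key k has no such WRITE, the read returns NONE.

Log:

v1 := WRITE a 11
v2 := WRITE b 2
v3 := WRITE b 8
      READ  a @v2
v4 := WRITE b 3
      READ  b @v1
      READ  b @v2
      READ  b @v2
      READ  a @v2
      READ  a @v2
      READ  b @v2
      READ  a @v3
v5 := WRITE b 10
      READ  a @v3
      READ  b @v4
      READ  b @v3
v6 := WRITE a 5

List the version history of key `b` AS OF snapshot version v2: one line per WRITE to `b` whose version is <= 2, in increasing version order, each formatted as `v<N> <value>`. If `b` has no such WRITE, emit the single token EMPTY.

Answer: v2 2

Derivation:
Scan writes for key=b with version <= 2:
  v1 WRITE a 11 -> skip
  v2 WRITE b 2 -> keep
  v3 WRITE b 8 -> drop (> snap)
  v4 WRITE b 3 -> drop (> snap)
  v5 WRITE b 10 -> drop (> snap)
  v6 WRITE a 5 -> skip
Collected: [(2, 2)]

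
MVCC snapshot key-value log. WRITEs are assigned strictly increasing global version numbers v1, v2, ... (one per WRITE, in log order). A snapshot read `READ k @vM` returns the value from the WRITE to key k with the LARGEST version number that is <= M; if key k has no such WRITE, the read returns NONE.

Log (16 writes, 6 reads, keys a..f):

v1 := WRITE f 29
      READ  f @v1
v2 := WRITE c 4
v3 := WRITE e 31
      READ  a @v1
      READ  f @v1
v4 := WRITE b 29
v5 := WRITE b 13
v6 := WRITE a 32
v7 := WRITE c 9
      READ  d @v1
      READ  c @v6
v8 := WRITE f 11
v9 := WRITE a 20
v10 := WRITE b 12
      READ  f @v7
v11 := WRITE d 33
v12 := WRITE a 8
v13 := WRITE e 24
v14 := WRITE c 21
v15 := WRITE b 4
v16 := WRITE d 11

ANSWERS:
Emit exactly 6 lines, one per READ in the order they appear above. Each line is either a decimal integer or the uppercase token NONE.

v1: WRITE f=29  (f history now [(1, 29)])
READ f @v1: history=[(1, 29)] -> pick v1 -> 29
v2: WRITE c=4  (c history now [(2, 4)])
v3: WRITE e=31  (e history now [(3, 31)])
READ a @v1: history=[] -> no version <= 1 -> NONE
READ f @v1: history=[(1, 29)] -> pick v1 -> 29
v4: WRITE b=29  (b history now [(4, 29)])
v5: WRITE b=13  (b history now [(4, 29), (5, 13)])
v6: WRITE a=32  (a history now [(6, 32)])
v7: WRITE c=9  (c history now [(2, 4), (7, 9)])
READ d @v1: history=[] -> no version <= 1 -> NONE
READ c @v6: history=[(2, 4), (7, 9)] -> pick v2 -> 4
v8: WRITE f=11  (f history now [(1, 29), (8, 11)])
v9: WRITE a=20  (a history now [(6, 32), (9, 20)])
v10: WRITE b=12  (b history now [(4, 29), (5, 13), (10, 12)])
READ f @v7: history=[(1, 29), (8, 11)] -> pick v1 -> 29
v11: WRITE d=33  (d history now [(11, 33)])
v12: WRITE a=8  (a history now [(6, 32), (9, 20), (12, 8)])
v13: WRITE e=24  (e history now [(3, 31), (13, 24)])
v14: WRITE c=21  (c history now [(2, 4), (7, 9), (14, 21)])
v15: WRITE b=4  (b history now [(4, 29), (5, 13), (10, 12), (15, 4)])
v16: WRITE d=11  (d history now [(11, 33), (16, 11)])

Answer: 29
NONE
29
NONE
4
29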